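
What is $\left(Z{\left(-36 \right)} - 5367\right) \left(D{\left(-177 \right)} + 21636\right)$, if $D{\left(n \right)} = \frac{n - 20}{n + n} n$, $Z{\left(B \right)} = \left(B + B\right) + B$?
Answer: $- \frac{235835625}{2} \approx -1.1792 \cdot 10^{8}$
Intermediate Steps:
$Z{\left(B \right)} = 3 B$ ($Z{\left(B \right)} = 2 B + B = 3 B$)
$D{\left(n \right)} = -10 + \frac{n}{2}$ ($D{\left(n \right)} = \frac{-20 + n}{2 n} n = -10 + \frac{n}{2}$)
$\left(Z{\left(-36 \right)} - 5367\right) \left(D{\left(-177 \right)} + 21636\right) = \left(3 \left(-36\right) - 5367\right) \left(\left(-10 + \frac{1}{2} \left(-177\right)\right) + 21636\right) = \left(-108 - 5367\right) \left(\left(-10 - \frac{177}{2}\right) + 21636\right) = - 5475 \left(- \frac{197}{2} + 21636\right) = \left(-5475\right) \frac{43075}{2} = - \frac{235835625}{2}$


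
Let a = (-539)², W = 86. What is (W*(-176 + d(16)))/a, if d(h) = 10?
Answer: -14276/290521 ≈ -0.049139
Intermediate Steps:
a = 290521
(W*(-176 + d(16)))/a = (86*(-176 + 10))/290521 = (86*(-166))*(1/290521) = -14276*1/290521 = -14276/290521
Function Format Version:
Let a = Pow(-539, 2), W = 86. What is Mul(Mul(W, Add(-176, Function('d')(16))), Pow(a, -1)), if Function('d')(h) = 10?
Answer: Rational(-14276, 290521) ≈ -0.049139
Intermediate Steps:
a = 290521
Mul(Mul(W, Add(-176, Function('d')(16))), Pow(a, -1)) = Mul(Mul(86, Add(-176, 10)), Pow(290521, -1)) = Mul(Mul(86, -166), Rational(1, 290521)) = Mul(-14276, Rational(1, 290521)) = Rational(-14276, 290521)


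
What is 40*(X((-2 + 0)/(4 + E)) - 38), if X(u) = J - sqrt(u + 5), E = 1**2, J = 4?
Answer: -1360 - 8*sqrt(115) ≈ -1445.8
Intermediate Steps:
E = 1
X(u) = 4 - sqrt(5 + u) (X(u) = 4 - sqrt(u + 5) = 4 - sqrt(5 + u))
40*(X((-2 + 0)/(4 + E)) - 38) = 40*((4 - sqrt(5 + (-2 + 0)/(4 + 1))) - 38) = 40*((4 - sqrt(5 - 2/5)) - 38) = 40*((4 - sqrt(23/5)) - 38) = 40*((4 - sqrt(115)/5) - 38) = 40*(-34 - sqrt(115)/5) = -1360 - 8*sqrt(115)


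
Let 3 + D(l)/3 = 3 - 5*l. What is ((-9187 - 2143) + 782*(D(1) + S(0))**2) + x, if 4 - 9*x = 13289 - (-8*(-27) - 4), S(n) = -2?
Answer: 1918939/9 ≈ 2.1322e+5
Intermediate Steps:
D(l) = -15*l (D(l) = -9 + 3*(3 - 5*l) = -9 + (9 - 15*l) = -15*l)
x = -13073/9 (x = 4/9 - (13289 - (-8*(-27) - 4))/9 = 4/9 - (13289 - (216 - 4))/9 = 4/9 - (13289 - 1*212)/9 = 4/9 - (13289 - 212)/9 = 4/9 - 1/9*13077 = 4/9 - 1453 = -13073/9 ≈ -1452.6)
((-9187 - 2143) + 782*(D(1) + S(0))**2) + x = ((-9187 - 2143) + 782*(-15*1 - 2)**2) - 13073/9 = (-11330 + 782*(-15 - 2)**2) - 13073/9 = (-11330 + 782*(-17)**2) - 13073/9 = (-11330 + 782*289) - 13073/9 = (-11330 + 225998) - 13073/9 = 214668 - 13073/9 = 1918939/9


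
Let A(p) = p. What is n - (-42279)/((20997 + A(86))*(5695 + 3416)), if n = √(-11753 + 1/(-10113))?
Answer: 14093/64029071 + I*√1202011864170/10113 ≈ 0.0002201 + 108.41*I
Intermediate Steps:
n = I*√1202011864170/10113 (n = √(-11753 - 1/10113) = √(-118858090/10113) = I*√1202011864170/10113 ≈ 108.41*I)
n - (-42279)/((20997 + A(86))*(5695 + 3416)) = I*√1202011864170/10113 - (-42279)/((20997 + 86)*(5695 + 3416)) = I*√1202011864170/10113 - (-42279)/(21083*9111) = I*√1202011864170/10113 - (-42279)/192087213 = I*√1202011864170/10113 - 1*(-14093/64029071) = I*√1202011864170/10113 + 14093/64029071 = 14093/64029071 + I*√1202011864170/10113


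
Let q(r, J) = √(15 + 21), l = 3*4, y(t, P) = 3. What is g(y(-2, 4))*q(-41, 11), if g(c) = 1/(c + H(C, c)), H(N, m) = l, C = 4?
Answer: ⅖ ≈ 0.40000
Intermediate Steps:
l = 12
q(r, J) = 6 (q(r, J) = √36 = 6)
H(N, m) = 12
g(c) = 1/(12 + c) (g(c) = 1/(c + 12) = 1/(12 + c))
g(y(-2, 4))*q(-41, 11) = 6/(12 + 3) = 6/15 = (1/15)*6 = ⅖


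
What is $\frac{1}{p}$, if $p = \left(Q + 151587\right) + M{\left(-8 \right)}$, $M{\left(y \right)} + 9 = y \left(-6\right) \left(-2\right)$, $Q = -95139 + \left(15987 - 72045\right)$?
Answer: $\frac{1}{285} \approx 0.0035088$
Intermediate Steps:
$Q = -151197$ ($Q = -95139 + \left(15987 - 72045\right) = -95139 - 56058 = -151197$)
$M{\left(y \right)} = -9 + 12 y$ ($M{\left(y \right)} = -9 + y \left(-6\right) \left(-2\right) = -9 + - 6 y \left(-2\right) = -9 + 12 y$)
$p = 285$ ($p = \left(-151197 + 151587\right) + \left(-9 + 12 \left(-8\right)\right) = 390 - 105 = 285$)
$\frac{1}{p} = \frac{1}{285}$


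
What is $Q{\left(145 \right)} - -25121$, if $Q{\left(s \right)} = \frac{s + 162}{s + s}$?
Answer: $\frac{7285397}{290} \approx 25122.0$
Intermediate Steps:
$Q{\left(s \right)} = \frac{162 + s}{2 s}$
$Q{\left(145 \right)} - -25121 = \frac{162 + 145}{2 \cdot 145} - -25121 = \frac{1}{2} \cdot \frac{1}{145} \cdot 307 + 25121 = \frac{307}{290} + 25121 = \frac{7285397}{290}$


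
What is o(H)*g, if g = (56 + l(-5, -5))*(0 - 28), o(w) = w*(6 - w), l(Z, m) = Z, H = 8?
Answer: 22848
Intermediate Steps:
g = -1428 (g = (56 - 5)*(0 - 28) = 51*(-28) = -1428)
o(H)*g = (8*(6 - 1*8))*(-1428) = (8*(6 - 8))*(-1428) = (8*(-2))*(-1428) = -16*(-1428) = 22848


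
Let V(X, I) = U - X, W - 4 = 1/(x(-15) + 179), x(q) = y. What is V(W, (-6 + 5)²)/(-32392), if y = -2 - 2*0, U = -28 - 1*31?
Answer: 1394/716673 ≈ 0.0019451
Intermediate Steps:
U = -59 (U = -28 - 31 = -59)
y = -2 (y = -2 + 0 = -2)
x(q) = -2
W = 709/177 (W = 4 + 1/(-2 + 179) = 4 + 1/177 = 709/177 ≈ 4.0056)
V(X, I) = -59 - X
V(W, (-6 + 5)²)/(-32392) = (-59 - 1*709/177)/(-32392) = (-59 - 709/177)*(-1/32392) = -11152/177*(-1/32392) = 1394/716673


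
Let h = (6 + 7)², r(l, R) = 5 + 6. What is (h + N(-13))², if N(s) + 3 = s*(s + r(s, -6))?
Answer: 36864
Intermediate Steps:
r(l, R) = 11
N(s) = -3 + s*(11 + s) (N(s) = -3 + s*(s + 11) = -3 + s*(11 + s))
h = 169 (h = 13² = 169)
(h + N(-13))² = (169 + (-3 + (-13)² + 11*(-13)))² = (169 + (-3 + 169 - 143))² = (169 + 23)² = 192² = 36864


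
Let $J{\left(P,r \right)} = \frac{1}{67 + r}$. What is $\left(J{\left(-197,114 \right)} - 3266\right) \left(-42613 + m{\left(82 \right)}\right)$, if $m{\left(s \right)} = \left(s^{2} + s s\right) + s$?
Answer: $\frac{17192270035}{181} \approx 9.4985 \cdot 10^{7}$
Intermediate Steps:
$m{\left(s \right)} = s + 2 s^{2}$ ($m{\left(s \right)} = \left(s^{2} + s^{2}\right) + s = 2 s^{2} + s = s + 2 s^{2}$)
$\left(J{\left(-197,114 \right)} - 3266\right) \left(-42613 + m{\left(82 \right)}\right) = \left(\frac{1}{67 + 114} - 3266\right) \left(-42613 + 82 \left(1 + 2 \cdot 82\right)\right) = \left(\frac{1}{181} - 3266\right) \left(-42613 + 82 \left(1 + 164\right)\right) = \left(\frac{1}{181} - 3266\right) \left(-42613 + 82 \cdot 165\right) = - \frac{591145 \left(-42613 + 13530\right)}{181} = \left(- \frac{591145}{181}\right) \left(-29083\right) = \frac{17192270035}{181}$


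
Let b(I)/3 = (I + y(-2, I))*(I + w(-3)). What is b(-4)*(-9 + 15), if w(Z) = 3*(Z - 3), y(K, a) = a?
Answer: 3168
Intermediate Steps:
w(Z) = -9 + 3*Z (w(Z) = 3*(-3 + Z) = -9 + 3*Z)
b(I) = 6*I*(-18 + I) (b(I) = 3*((I + I)*(I + (-9 + 3*(-3)))) = 3*((2*I)*(I + (-9 - 9))) = 3*((2*I)*(I - 18)) = 3*((2*I)*(-18 + I)) = 3*(2*I*(-18 + I)) = 6*I*(-18 + I))
b(-4)*(-9 + 15) = (6*(-4)*(-18 - 4))*(-9 + 15) = (6*(-4)*(-22))*6 = 528*6 = 3168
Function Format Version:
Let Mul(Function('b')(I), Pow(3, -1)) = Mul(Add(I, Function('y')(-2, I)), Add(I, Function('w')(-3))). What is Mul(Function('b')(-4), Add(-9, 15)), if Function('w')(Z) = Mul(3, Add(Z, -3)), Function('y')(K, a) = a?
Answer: 3168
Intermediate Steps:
Function('w')(Z) = Add(-9, Mul(3, Z)) (Function('w')(Z) = Mul(3, Add(-3, Z)) = Add(-9, Mul(3, Z)))
Function('b')(I) = Mul(6, I, Add(-18, I)) (Function('b')(I) = Mul(3, Mul(Add(I, I), Add(I, Add(-9, Mul(3, -3))))) = Mul(3, Mul(Mul(2, I), Add(I, Add(-9, -9)))) = Mul(3, Mul(Mul(2, I), Add(I, -18))) = Mul(3, Mul(Mul(2, I), Add(-18, I))) = Mul(3, Mul(2, I, Add(-18, I))) = Mul(6, I, Add(-18, I)))
Mul(Function('b')(-4), Add(-9, 15)) = Mul(Mul(6, -4, Add(-18, -4)), Add(-9, 15)) = Mul(Mul(6, -4, -22), 6) = Mul(528, 6) = 3168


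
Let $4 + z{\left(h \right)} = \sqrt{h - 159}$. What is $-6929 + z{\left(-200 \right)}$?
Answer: $-6933 + i \sqrt{359} \approx -6933.0 + 18.947 i$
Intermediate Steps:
$z{\left(h \right)} = -4 + \sqrt{-159 + h}$ ($z{\left(h \right)} = -4 + \sqrt{h - 159} = -4 + \sqrt{-159 + h}$)
$-6929 + z{\left(-200 \right)} = -6929 - \left(4 - \sqrt{-159 - 200}\right) = -6929 - \left(4 - \sqrt{-359}\right) = -6929 - \left(4 - i \sqrt{359}\right) = -6933 + i \sqrt{359}$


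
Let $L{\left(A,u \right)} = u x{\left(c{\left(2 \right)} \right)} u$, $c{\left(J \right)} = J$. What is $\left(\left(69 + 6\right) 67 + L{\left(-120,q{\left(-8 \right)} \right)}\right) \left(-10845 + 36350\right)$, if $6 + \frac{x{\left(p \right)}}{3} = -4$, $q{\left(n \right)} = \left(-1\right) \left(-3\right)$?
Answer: $121276275$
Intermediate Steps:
$q{\left(n \right)} = 3$
$x{\left(p \right)} = -30$ ($x{\left(p \right)} = -18 + 3 \left(-4\right) = -18 - 12 = -30$)
$L{\left(A,u \right)} = - 30 u^{2}$ ($L{\left(A,u \right)} = u \left(-30\right) u = - 30 u u = - 30 u^{2}$)
$\left(\left(69 + 6\right) 67 + L{\left(-120,q{\left(-8 \right)} \right)}\right) \left(-10845 + 36350\right) = \left(\left(69 + 6\right) 67 - 30 \cdot 3^{2}\right) \left(-10845 + 36350\right) = \left(75 \cdot 67 - 270\right) 25505 = \left(5025 - 270\right) 25505 = 4755 \cdot 25505 = 121276275$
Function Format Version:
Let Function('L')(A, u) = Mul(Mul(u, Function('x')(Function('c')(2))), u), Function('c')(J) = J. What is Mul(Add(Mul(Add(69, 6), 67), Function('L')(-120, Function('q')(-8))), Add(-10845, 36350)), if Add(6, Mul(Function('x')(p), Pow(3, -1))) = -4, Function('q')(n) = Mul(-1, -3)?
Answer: 121276275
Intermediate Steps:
Function('q')(n) = 3
Function('x')(p) = -30 (Function('x')(p) = Add(-18, Mul(3, -4)) = Add(-18, -12) = -30)
Function('L')(A, u) = Mul(-30, Pow(u, 2)) (Function('L')(A, u) = Mul(Mul(u, -30), u) = Mul(Mul(-30, u), u) = Mul(-30, Pow(u, 2)))
Mul(Add(Mul(Add(69, 6), 67), Function('L')(-120, Function('q')(-8))), Add(-10845, 36350)) = Mul(Add(Mul(Add(69, 6), 67), Mul(-30, Pow(3, 2))), Add(-10845, 36350)) = Mul(Add(Mul(75, 67), Mul(-30, 9)), 25505) = Mul(Add(5025, -270), 25505) = Mul(4755, 25505) = 121276275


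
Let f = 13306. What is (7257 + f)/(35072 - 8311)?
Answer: 20563/26761 ≈ 0.76839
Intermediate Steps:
(7257 + f)/(35072 - 8311) = (7257 + 13306)/(35072 - 8311) = 20563/26761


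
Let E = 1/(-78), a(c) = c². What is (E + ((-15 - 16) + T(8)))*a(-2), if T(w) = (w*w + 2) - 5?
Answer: 4678/39 ≈ 119.95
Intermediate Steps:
T(w) = -3 + w² (T(w) = (w² + 2) - 5 = (2 + w²) - 5 = -3 + w²)
E = -1/78 ≈ -0.012821
(E + ((-15 - 16) + T(8)))*a(-2) = (-1/78 + ((-15 - 16) + (-3 + 8²)))*(-2)² = (-1/78 + (-31 + (-3 + 64)))*4 = (-1/78 + (-31 + 61))*4 = (-1/78 + 30)*4 = (2339/78)*4 = 4678/39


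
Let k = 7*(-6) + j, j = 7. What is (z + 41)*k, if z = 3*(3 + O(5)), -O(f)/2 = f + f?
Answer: 350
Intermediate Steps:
O(f) = -4*f (O(f) = -2*(f + f) = -4*f)
z = -51 (z = 3*(3 - 4*5) = 3*(3 - 20) = 3*(-17) = -51)
k = -35 (k = 7*(-6) + 7 = -42 + 7 = -35)
(z + 41)*k = (-51 + 41)*(-35) = -10*(-35) = 350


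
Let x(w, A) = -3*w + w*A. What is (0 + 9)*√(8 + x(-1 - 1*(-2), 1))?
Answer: 9*√6 ≈ 22.045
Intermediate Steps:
x(w, A) = -3*w + A*w
(0 + 9)*√(8 + x(-1 - 1*(-2), 1)) = (0 + 9)*√(8 + (-1 - 1*(-2))*(-3 + 1)) = 9*√(8 + (-1 + 2)*(-2)) = 9*√(8 + 1*(-2)) = 9*√(8 - 2) = 9*√6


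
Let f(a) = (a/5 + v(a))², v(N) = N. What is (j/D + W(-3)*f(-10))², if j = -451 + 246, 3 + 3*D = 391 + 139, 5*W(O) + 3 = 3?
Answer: 378225/277729 ≈ 1.3618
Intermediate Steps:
W(O) = 0 (W(O) = -⅗ + (⅕)*3 = -⅗ + ⅗ = 0)
D = 527/3 (D = -1 + (391 + 139)/3 = -1 + (⅓)*530 = -1 + 530/3 = 527/3 ≈ 175.67)
j = -205
f(a) = 36*a²/25 (f(a) = (a/5 + a)² = (6*a/5)² = 36*a²/25)
(j/D + W(-3)*f(-10))² = (-205/527/3 + 0*((36/25)*(-10)²))² = (-205*3/527 + 0*((36/25)*100))² = (-615/527 + 0*144)² = (-615/527 + 0)² = (-615/527)² = 378225/277729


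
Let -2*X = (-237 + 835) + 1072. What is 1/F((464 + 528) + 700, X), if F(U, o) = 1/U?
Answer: 1692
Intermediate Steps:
X = -835 (X = -((-237 + 835) + 1072)/2 = -(598 + 1072)/2 = -½*1670 = -835)
1/F((464 + 528) + 700, X) = 1/(1/((464 + 528) + 700)) = 1/(1/(992 + 700)) = 1/(1/1692) = 1692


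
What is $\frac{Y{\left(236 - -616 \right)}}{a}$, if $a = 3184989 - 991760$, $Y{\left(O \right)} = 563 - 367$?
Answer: $\frac{196}{2193229} \approx 8.9366 \cdot 10^{-5}$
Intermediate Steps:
$Y{\left(O \right)} = 196$
$a = 2193229$ ($a = 3184989 - 991760 = 2193229$)
$\frac{Y{\left(236 - -616 \right)}}{a} = \frac{196}{2193229}$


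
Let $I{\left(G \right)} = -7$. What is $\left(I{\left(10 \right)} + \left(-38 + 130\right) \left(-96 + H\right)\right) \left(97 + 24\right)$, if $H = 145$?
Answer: $544621$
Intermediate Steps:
$\left(I{\left(10 \right)} + \left(-38 + 130\right) \left(-96 + H\right)\right) \left(97 + 24\right) = \left(-7 + \left(-38 + 130\right) \left(-96 + 145\right)\right) \left(97 + 24\right) = \left(-7 + 92 \cdot 49\right) 121 = \left(-7 + 4508\right) 121 = 4501 \cdot 121 = 544621$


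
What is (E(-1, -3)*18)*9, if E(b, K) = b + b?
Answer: -324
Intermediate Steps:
E(b, K) = 2*b
(E(-1, -3)*18)*9 = ((2*(-1))*18)*9 = -2*18*9 = -36*9 = -324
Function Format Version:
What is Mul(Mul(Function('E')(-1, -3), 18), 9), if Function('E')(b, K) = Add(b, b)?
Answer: -324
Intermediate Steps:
Function('E')(b, K) = Mul(2, b)
Mul(Mul(Function('E')(-1, -3), 18), 9) = Mul(Mul(Mul(2, -1), 18), 9) = Mul(Mul(-2, 18), 9) = Mul(-36, 9) = -324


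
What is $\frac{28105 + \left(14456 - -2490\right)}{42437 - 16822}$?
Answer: $\frac{45051}{25615} \approx 1.7588$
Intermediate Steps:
$\frac{28105 + \left(14456 - -2490\right)}{42437 - 16822} = \frac{28105 + \left(14456 + 2490\right)}{25615} = \left(28105 + 16946\right) \frac{1}{25615} = 45051 \cdot \frac{1}{25615} = \frac{45051}{25615}$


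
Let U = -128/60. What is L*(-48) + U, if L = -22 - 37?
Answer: 42448/15 ≈ 2829.9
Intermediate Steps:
L = -59
U = -32/15 (U = -128*1/60 = -32/15 ≈ -2.1333)
L*(-48) + U = -59*(-48) - 32/15 = 2832 - 32/15 = 42448/15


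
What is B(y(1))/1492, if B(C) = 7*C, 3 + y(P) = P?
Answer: -7/746 ≈ -0.0093834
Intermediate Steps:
y(P) = -3 + P
B(y(1))/1492 = (7*(-3 + 1))/1492 = (7*(-2))*(1/1492) = -14*1/1492 = -7/746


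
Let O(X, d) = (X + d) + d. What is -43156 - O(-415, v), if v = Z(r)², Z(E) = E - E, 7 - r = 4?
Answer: -42741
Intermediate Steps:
r = 3 (r = 7 - 1*4 = 7 - 4 = 3)
Z(E) = 0
v = 0 (v = 0² = 0)
O(X, d) = X + 2*d
-43156 - O(-415, v) = -43156 - (-415 + 2*0) = -43156 - (-415 + 0) = -43156 - 1*(-415) = -43156 + 415 = -42741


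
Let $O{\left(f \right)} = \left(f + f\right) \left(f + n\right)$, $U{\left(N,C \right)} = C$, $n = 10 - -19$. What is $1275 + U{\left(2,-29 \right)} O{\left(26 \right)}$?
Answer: $-81665$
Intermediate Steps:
$n = 29$ ($n = 10 + 19 = 29$)
$O{\left(f \right)} = 2 f \left(29 + f\right)$ ($O{\left(f \right)} = \left(f + f\right) \left(f + 29\right) = 2 f \left(29 + f\right)$)
$1275 + U{\left(2,-29 \right)} O{\left(26 \right)} = 1275 - 29 \cdot 2 \cdot 26 \left(29 + 26\right) = 1275 - 29 \cdot 2 \cdot 26 \cdot 55 = 1275 - 82940 = -81665$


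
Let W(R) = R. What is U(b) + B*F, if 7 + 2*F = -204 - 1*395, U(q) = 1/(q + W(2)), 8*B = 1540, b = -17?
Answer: -1749827/30 ≈ -58328.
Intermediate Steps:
B = 385/2 (B = (⅛)*1540 = 385/2 ≈ 192.50)
U(q) = 1/(2 + q) (U(q) = 1/(q + 2) = 1/(2 + q))
F = -303 (F = -7/2 + (-204 - 1*395)/2 = -7/2 + (-204 - 395)/2 = -7/2 + (½)*(-599) = -7/2 - 599/2 = -303)
U(b) + B*F = 1/(2 - 17) + (385/2)*(-303) = 1/(-15) - 116655/2 = -1/15 - 116655/2 = -1749827/30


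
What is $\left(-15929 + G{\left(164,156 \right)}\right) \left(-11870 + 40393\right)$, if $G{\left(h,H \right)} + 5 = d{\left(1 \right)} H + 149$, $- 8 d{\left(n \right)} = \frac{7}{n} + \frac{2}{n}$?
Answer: $- \frac{910482683}{2} \approx -4.5524 \cdot 10^{8}$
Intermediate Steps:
$d{\left(n \right)} = - \frac{9}{8 n}$ ($d{\left(n \right)} = - \frac{\frac{7}{n} + \frac{2}{n}}{8} = - \frac{9 \frac{1}{n}}{8} = - \frac{9}{8 n}$)
$G{\left(h,H \right)} = 144 - \frac{9 H}{8}$ ($G{\left(h,H \right)} = -5 + \left(- \frac{9}{8 \cdot 1} H + 149\right) = -5 + \left(\left(- \frac{9}{8}\right) 1 H + 149\right) = -5 - \left(-149 + \frac{9 H}{8}\right) = 144 - \frac{9 H}{8}$)
$\left(-15929 + G{\left(164,156 \right)}\right) \left(-11870 + 40393\right) = \left(-15929 + \left(144 - \frac{351}{2}\right)\right) \left(-11870 + 40393\right) = \left(-15929 + \left(144 - \frac{351}{2}\right)\right) 28523 = \left(-15929 - \frac{63}{2}\right) 28523 = \left(- \frac{31921}{2}\right) 28523 = - \frac{910482683}{2}$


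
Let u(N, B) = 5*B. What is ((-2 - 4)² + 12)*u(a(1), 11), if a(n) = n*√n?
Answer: 2640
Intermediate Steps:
a(n) = n^(3/2)
((-2 - 4)² + 12)*u(a(1), 11) = ((-2 - 4)² + 12)*(5*11) = ((-6)² + 12)*55 = (36 + 12)*55 = 48*55 = 2640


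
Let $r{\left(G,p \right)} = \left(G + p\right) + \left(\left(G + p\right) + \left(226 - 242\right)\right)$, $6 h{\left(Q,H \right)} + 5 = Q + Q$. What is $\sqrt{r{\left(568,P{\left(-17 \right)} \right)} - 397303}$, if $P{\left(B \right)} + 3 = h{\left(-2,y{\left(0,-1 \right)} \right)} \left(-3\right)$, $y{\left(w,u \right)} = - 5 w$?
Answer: $6 i \sqrt{11005} \approx 629.43 i$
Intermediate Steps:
$h{\left(Q,H \right)} = - \frac{5}{6} + \frac{Q}{3}$ ($h{\left(Q,H \right)} = - \frac{5}{6} + \frac{Q + Q}{6} = - \frac{5}{6} + \frac{2 Q}{6} = - \frac{5}{6} + \frac{Q}{3}$)
$P{\left(B \right)} = \frac{3}{2}$ ($P{\left(B \right)} = -3 + \left(- \frac{5}{6} + \frac{1}{3} \left(-2\right)\right) \left(-3\right) = -3 + \left(- \frac{5}{6} - \frac{2}{3}\right) \left(-3\right) = -3 - - \frac{9}{2} = -3 + \frac{9}{2} = \frac{3}{2}$)
$r{\left(G,p \right)} = -16 + 2 G + 2 p$ ($r{\left(G,p \right)} = \left(G + p\right) + \left(\left(G + p\right) + \left(226 - 242\right)\right) = \left(G + p\right) - \left(16 - G - p\right) = \left(G + p\right) + \left(-16 + G + p\right) = -16 + 2 G + 2 p$)
$\sqrt{r{\left(568,P{\left(-17 \right)} \right)} - 397303} = \sqrt{\left(-16 + 2 \cdot 568 + 2 \cdot \frac{3}{2}\right) - 397303} = \sqrt{\left(-16 + 1136 + 3\right) - 397303} = \sqrt{1123 - 397303} = \sqrt{-396180} = 6 i \sqrt{11005}$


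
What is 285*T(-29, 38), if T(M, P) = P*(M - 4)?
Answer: -357390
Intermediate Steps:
T(M, P) = P*(-4 + M)
285*T(-29, 38) = 285*(38*(-4 - 29)) = 285*(38*(-33)) = 285*(-1254) = -357390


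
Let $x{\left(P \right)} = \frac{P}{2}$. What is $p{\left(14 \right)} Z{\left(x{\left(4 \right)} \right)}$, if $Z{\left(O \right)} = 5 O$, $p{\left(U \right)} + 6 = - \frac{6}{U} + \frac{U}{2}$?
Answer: $\frac{40}{7} \approx 5.7143$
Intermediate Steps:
$x{\left(P \right)} = \frac{P}{2}$ ($x{\left(P \right)} = P \frac{1}{2} = \frac{P}{2}$)
$p{\left(U \right)} = -6 + \frac{U}{2} - \frac{6}{U}$ ($p{\left(U \right)} = -6 + \left(- \frac{6}{U} + \frac{U}{2}\right) = -6 + \left(\frac{U}{2} - \frac{6}{U}\right) = -6 + \frac{U}{2} - \frac{6}{U}$)
$p{\left(14 \right)} Z{\left(x{\left(4 \right)} \right)} = \left(-6 + \frac{1}{2} \cdot 14 - \frac{6}{14}\right) 5 \cdot \frac{1}{2} \cdot 4 = \left(-6 + 7 - \frac{3}{7}\right) 5 \cdot 2 = \left(-6 + 7 - \frac{3}{7}\right) 10 = \frac{4}{7} \cdot 10 = \frac{40}{7}$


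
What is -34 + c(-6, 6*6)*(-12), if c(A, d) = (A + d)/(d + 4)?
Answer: -43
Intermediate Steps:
c(A, d) = (A + d)/(4 + d)
-34 + c(-6, 6*6)*(-12) = -34 + ((-6 + 6*6)/(4 + 6*6))*(-12) = -34 + ((-6 + 36)/(4 + 36))*(-12) = -34 + (30/40)*(-12) = -34 + ((1/40)*30)*(-12) = -34 + (¾)*(-12) = -34 - 9 = -43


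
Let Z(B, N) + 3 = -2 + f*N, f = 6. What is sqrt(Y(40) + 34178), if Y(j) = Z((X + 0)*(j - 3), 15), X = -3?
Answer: 27*sqrt(47) ≈ 185.10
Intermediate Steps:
Z(B, N) = -5 + 6*N (Z(B, N) = -3 + (-2 + 6*N) = -5 + 6*N)
Y(j) = 85 (Y(j) = -5 + 6*15 = -5 + 90 = 85)
sqrt(Y(40) + 34178) = sqrt(85 + 34178) = sqrt(34263) = 27*sqrt(47)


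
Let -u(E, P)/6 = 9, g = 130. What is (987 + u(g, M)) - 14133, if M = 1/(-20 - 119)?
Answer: -13200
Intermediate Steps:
M = -1/139 (M = 1/(-139) = -1/139 ≈ -0.0071942)
u(E, P) = -54 (u(E, P) = -6*9 = -54)
(987 + u(g, M)) - 14133 = (987 - 54) - 14133 = 933 - 14133 = -13200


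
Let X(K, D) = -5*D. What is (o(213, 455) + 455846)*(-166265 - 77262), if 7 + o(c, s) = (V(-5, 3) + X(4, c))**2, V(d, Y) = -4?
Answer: -389302262200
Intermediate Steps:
o(c, s) = -7 + (-4 - 5*c)**2
(o(213, 455) + 455846)*(-166265 - 77262) = ((-7 + (4 + 5*213)**2) + 455846)*(-166265 - 77262) = ((-7 + (4 + 1065)**2) + 455846)*(-243527) = ((-7 + 1069**2) + 455846)*(-243527) = ((-7 + 1142761) + 455846)*(-243527) = (1142754 + 455846)*(-243527) = 1598600*(-243527) = -389302262200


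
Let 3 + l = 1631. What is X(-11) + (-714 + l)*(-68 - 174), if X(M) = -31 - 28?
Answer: -221247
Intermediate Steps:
l = 1628 (l = -3 + 1631 = 1628)
X(M) = -59
X(-11) + (-714 + l)*(-68 - 174) = -59 + (-714 + 1628)*(-68 - 174) = -59 + 914*(-242) = -59 - 221188 = -221247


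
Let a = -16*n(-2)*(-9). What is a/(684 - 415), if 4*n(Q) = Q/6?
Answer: -12/269 ≈ -0.044610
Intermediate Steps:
n(Q) = Q/24 (n(Q) = (Q/6)/4 = Q/24)
a = -12 (a = -2*(-2)/3*(-9) = -16*(-1/12)*(-9) = (4/3)*(-9) = -12)
a/(684 - 415) = -12/(684 - 415) = -12/269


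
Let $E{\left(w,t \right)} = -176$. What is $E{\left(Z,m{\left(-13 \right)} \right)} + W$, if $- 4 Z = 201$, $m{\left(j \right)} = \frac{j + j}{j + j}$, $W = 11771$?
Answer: $11595$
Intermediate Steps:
$m{\left(j \right)} = 1$ ($m{\left(j \right)} = \frac{2 j}{2 j} = 2 j \frac{1}{2 j} = 1$)
$Z = - \frac{201}{4}$ ($Z = \left(- \frac{1}{4}\right) 201 = - \frac{201}{4} \approx -50.25$)
$E{\left(Z,m{\left(-13 \right)} \right)} + W = -176 + 11771 = 11595$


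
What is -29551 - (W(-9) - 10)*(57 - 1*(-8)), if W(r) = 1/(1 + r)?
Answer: -231143/8 ≈ -28893.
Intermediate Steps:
-29551 - (W(-9) - 10)*(57 - 1*(-8)) = -29551 - (1/(1 - 9) - 10)*(57 - 1*(-8)) = -29551 - (1/(-8) - 10)*(57 + 8) = -29551 - (-⅛ - 10)*65 = -29551 - (-81)*65/8 = -29551 - 1*(-5265/8) = -29551 + 5265/8 = -231143/8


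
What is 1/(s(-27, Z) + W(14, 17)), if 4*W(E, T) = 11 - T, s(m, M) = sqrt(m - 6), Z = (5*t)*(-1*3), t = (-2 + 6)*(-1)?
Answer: -2/47 - 4*I*sqrt(33)/141 ≈ -0.042553 - 0.16297*I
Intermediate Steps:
t = -4 (t = 4*(-1) = -4)
Z = 60 (Z = (5*(-4))*(-1*3) = -20*(-3) = 60)
s(m, M) = sqrt(-6 + m)
W(E, T) = 11/4 - T/4 (W(E, T) = (11 - T)/4 = 11/4 - T/4)
1/(s(-27, Z) + W(14, 17)) = 1/(sqrt(-6 - 27) + (11/4 - 1/4*17)) = 1/(sqrt(-33) + (11/4 - 17/4)) = 1/(I*sqrt(33) - 3/2) = 1/(-3/2 + I*sqrt(33))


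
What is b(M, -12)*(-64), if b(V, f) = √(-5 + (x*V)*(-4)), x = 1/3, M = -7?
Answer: -64*√39/3 ≈ -133.23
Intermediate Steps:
x = ⅓ (x = 1*(⅓) = ⅓ ≈ 0.33333)
b(V, f) = √(-5 - 4*V/3) (b(V, f) = √(-5 + (V/3)*(-4)) = √(-5 - 4*V/3))
b(M, -12)*(-64) = (√(-45 - 12*(-7))/3)*(-64) = (√(-45 + 84)/3)*(-64) = (√39/3)*(-64) = -64*√39/3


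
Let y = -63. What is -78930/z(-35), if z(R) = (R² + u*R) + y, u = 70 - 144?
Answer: -39465/1876 ≈ -21.037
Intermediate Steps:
u = -74
z(R) = -63 + R² - 74*R (z(R) = (R² - 74*R) - 63 = -63 + R² - 74*R)
-78930/z(-35) = -78930/(-63 + (-35)² - 74*(-35)) = -78930/(-63 + 1225 + 2590) = -78930/3752 = -78930*1/3752 = -39465/1876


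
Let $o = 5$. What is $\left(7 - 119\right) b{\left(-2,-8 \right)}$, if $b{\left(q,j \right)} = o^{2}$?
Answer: $-2800$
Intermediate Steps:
$b{\left(q,j \right)} = 25$ ($b{\left(q,j \right)} = 5^{2} = 25$)
$\left(7 - 119\right) b{\left(-2,-8 \right)} = \left(7 - 119\right) 25 = \left(-112\right) 25 = -2800$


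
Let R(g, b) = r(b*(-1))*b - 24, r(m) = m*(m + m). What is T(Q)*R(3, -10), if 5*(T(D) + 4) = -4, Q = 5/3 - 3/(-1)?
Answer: 48576/5 ≈ 9715.2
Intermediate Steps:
Q = 14/3 (Q = 5*(⅓) - 3*(-1) = 5/3 + 3 = 14/3 ≈ 4.6667)
T(D) = -24/5 (T(D) = -4 + (⅕)*(-4) = -4 - ⅘ = -24/5)
r(m) = 2*m² (r(m) = m*(2*m) = 2*m²)
R(g, b) = -24 + 2*b³ (R(g, b) = (2*(b*(-1))²)*b - 24 = (2*(-b)²)*b - 24 = (2*b²)*b - 24 = 2*b³ - 24 = -24 + 2*b³)
T(Q)*R(3, -10) = -24*(-24 + 2*(-10)³)/5 = -24*(-24 + 2*(-1000))/5 = -24*(-24 - 2000)/5 = -24/5*(-2024) = 48576/5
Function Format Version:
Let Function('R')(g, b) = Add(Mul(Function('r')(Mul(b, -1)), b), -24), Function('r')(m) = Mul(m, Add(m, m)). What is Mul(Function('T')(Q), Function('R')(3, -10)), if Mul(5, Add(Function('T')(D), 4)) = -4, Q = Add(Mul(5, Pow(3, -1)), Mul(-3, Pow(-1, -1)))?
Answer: Rational(48576, 5) ≈ 9715.2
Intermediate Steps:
Q = Rational(14, 3) (Q = Add(Mul(5, Rational(1, 3)), Mul(-3, -1)) = Add(Rational(5, 3), 3) = Rational(14, 3) ≈ 4.6667)
Function('T')(D) = Rational(-24, 5) (Function('T')(D) = Add(-4, Mul(Rational(1, 5), -4)) = Add(-4, Rational(-4, 5)) = Rational(-24, 5))
Function('r')(m) = Mul(2, Pow(m, 2)) (Function('r')(m) = Mul(m, Mul(2, m)) = Mul(2, Pow(m, 2)))
Function('R')(g, b) = Add(-24, Mul(2, Pow(b, 3))) (Function('R')(g, b) = Add(Mul(Mul(2, Pow(Mul(b, -1), 2)), b), -24) = Add(Mul(Mul(2, Pow(Mul(-1, b), 2)), b), -24) = Add(Mul(Mul(2, Pow(b, 2)), b), -24) = Add(Mul(2, Pow(b, 3)), -24) = Add(-24, Mul(2, Pow(b, 3))))
Mul(Function('T')(Q), Function('R')(3, -10)) = Mul(Rational(-24, 5), Add(-24, Mul(2, Pow(-10, 3)))) = Mul(Rational(-24, 5), Add(-24, Mul(2, -1000))) = Mul(Rational(-24, 5), Add(-24, -2000)) = Mul(Rational(-24, 5), -2024) = Rational(48576, 5)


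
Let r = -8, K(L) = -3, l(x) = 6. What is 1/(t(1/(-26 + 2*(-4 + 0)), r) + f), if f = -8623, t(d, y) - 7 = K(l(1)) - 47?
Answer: -1/8666 ≈ -0.00011539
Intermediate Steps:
t(d, y) = -43 (t(d, y) = 7 + (-3 - 47) = 7 - 50 = -43)
1/(t(1/(-26 + 2*(-4 + 0)), r) + f) = 1/(-43 - 8623) = 1/(-8666) = -1/8666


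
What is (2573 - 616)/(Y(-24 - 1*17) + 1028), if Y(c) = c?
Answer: 1957/987 ≈ 1.9828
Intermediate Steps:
(2573 - 616)/(Y(-24 - 1*17) + 1028) = (2573 - 616)/((-24 - 1*17) + 1028) = 1957/((-24 - 17) + 1028) = 1957/(-41 + 1028) = 1957/987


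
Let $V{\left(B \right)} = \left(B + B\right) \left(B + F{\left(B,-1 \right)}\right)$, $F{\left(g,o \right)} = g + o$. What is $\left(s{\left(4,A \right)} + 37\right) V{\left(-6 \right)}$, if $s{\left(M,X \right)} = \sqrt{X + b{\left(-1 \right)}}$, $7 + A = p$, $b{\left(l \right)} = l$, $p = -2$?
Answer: $5772 + 156 i \sqrt{10} \approx 5772.0 + 493.32 i$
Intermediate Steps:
$A = -9$ ($A = -7 - 2 = -9$)
$V{\left(B \right)} = 2 B \left(-1 + 2 B\right)$ ($V{\left(B \right)} = \left(B + B\right) \left(B + \left(B - 1\right)\right) = 2 B \left(B + \left(-1 + B\right)\right) = 2 B \left(-1 + 2 B\right)$)
$s{\left(M,X \right)} = \sqrt{-1 + X}$ ($s{\left(M,X \right)} = \sqrt{X - 1} = \sqrt{-1 + X}$)
$\left(s{\left(4,A \right)} + 37\right) V{\left(-6 \right)} = \left(\sqrt{-1 - 9} + 37\right) 2 \left(-6\right) \left(-1 + 2 \left(-6\right)\right) = \left(\sqrt{-10} + 37\right) 2 \left(-6\right) \left(-1 - 12\right) = \left(i \sqrt{10} + 37\right) 2 \left(-6\right) \left(-13\right) = \left(37 + i \sqrt{10}\right) 156 = 5772 + 156 i \sqrt{10}$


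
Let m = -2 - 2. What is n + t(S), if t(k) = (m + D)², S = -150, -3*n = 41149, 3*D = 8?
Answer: -123431/9 ≈ -13715.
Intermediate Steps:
m = -4
D = 8/3 (D = (⅓)*8 = 8/3 ≈ 2.6667)
n = -41149/3 (n = -⅓*41149 = -41149/3 ≈ -13716.)
t(k) = 16/9 (t(k) = (-4 + 8/3)² = (-4/3)² = 16/9)
n + t(S) = -41149/3 + 16/9 = -123431/9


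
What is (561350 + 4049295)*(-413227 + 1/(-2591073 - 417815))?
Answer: -5732662804046187165/3008888 ≈ -1.9052e+12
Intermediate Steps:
(561350 + 4049295)*(-413227 + 1/(-2591073 - 417815)) = 4610645*(-413227 + 1/(-3008888)) = 4610645*(-413227 - 1/3008888) = 4610645*(-1243353761577/3008888) = -5732662804046187165/3008888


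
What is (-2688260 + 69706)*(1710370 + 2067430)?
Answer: -9892373301200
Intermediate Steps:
(-2688260 + 69706)*(1710370 + 2067430) = -2618554*3777800 = -9892373301200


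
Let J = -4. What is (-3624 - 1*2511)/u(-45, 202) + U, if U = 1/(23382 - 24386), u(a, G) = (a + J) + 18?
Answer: 6159509/31124 ≈ 197.90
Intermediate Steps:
u(a, G) = 14 + a (u(a, G) = (a - 4) + 18 = (-4 + a) + 18 = 14 + a)
U = -1/1004 (U = 1/(-1004) = -1/1004 ≈ -0.00099602)
(-3624 - 1*2511)/u(-45, 202) + U = (-3624 - 1*2511)/(14 - 45) - 1/1004 = (-3624 - 2511)/(-31) - 1/1004 = -6135*(-1/31) - 1/1004 = 6135/31 - 1/1004 = 6159509/31124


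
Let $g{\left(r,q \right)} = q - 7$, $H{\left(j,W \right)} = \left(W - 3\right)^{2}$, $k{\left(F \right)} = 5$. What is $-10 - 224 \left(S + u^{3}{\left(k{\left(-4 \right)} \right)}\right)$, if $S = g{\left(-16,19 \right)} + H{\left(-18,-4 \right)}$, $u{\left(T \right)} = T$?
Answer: $-41674$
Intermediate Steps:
$H{\left(j,W \right)} = \left(-3 + W\right)^{2}$
$g{\left(r,q \right)} = -7 + q$ ($g{\left(r,q \right)} = q - 7 = -7 + q$)
$S = 61$ ($S = \left(-7 + 19\right) + \left(-3 - 4\right)^{2} = 12 + \left(-7\right)^{2} = 12 + 49 = 61$)
$-10 - 224 \left(S + u^{3}{\left(k{\left(-4 \right)} \right)}\right) = -10 - 224 \left(61 + 5^{3}\right) = -10 - 224 \left(61 + 125\right) = -10 - 41664 = -41674$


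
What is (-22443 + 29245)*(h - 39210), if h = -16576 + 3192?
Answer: -357744388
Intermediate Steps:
h = -13384
(-22443 + 29245)*(h - 39210) = (-22443 + 29245)*(-13384 - 39210) = 6802*(-52594) = -357744388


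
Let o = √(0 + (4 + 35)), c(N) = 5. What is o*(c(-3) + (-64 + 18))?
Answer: -41*√39 ≈ -256.04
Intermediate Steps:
o = √39 (o = √(0 + 39) = √39 ≈ 6.2450)
o*(c(-3) + (-64 + 18)) = √39*(5 + (-64 + 18)) = √39*(5 - 46) = √39*(-41) = -41*√39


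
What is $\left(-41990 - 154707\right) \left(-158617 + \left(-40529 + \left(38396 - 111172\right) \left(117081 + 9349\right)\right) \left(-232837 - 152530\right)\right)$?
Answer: $-697449056153318756942$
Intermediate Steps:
$\left(-41990 - 154707\right) \left(-158617 + \left(-40529 + \left(38396 - 111172\right) \left(117081 + 9349\right)\right) \left(-232837 - 152530\right)\right) = - 196697 \left(-158617 + \left(-40529 - 9201069680\right) \left(-385367\right)\right) = - 196697 \left(-158617 - -3545804237911703\right) = - 196697 \left(-158617 + 3545804237911703\right) = \left(-196697\right) 3545804237753086 = -697449056153318756942$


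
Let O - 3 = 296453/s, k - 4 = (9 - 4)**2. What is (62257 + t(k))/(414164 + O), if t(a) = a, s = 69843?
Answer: 70165179/466563907 ≈ 0.15039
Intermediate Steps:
k = 29 (k = 4 + (9 - 4)**2 = 4 + 5**2 = 4 + 25 = 29)
O = 16322/2253 (O = 3 + 296453/69843 = 3 + 296453*(1/69843) = 3 + 9563/2253 = 16322/2253 ≈ 7.2446)
(62257 + t(k))/(414164 + O) = (62257 + 29)/(414164 + 16322/2253) = 62286/(933127814/2253) = 62286*(2253/933127814) = 70165179/466563907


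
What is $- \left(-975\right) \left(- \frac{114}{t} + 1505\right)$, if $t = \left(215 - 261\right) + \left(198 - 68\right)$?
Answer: $\frac{20524725}{14} \approx 1.4661 \cdot 10^{6}$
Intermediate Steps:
$t = 84$ ($t = -46 + \left(198 - 68\right) = -46 + 130 = 84$)
$- \left(-975\right) \left(- \frac{114}{t} + 1505\right) = - \left(-975\right) \left(- \frac{114}{84} + 1505\right) = - \left(-975\right) \left(\left(-114\right) \frac{1}{84} + 1505\right) = - \left(-975\right) \left(- \frac{19}{14} + 1505\right) = - \frac{\left(-975\right) 21051}{14} = \left(-1\right) \left(- \frac{20524725}{14}\right) = \frac{20524725}{14}$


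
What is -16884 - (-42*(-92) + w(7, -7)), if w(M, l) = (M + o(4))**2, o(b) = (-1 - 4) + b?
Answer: -20784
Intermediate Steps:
o(b) = -5 + b
w(M, l) = (-1 + M)**2 (w(M, l) = (M + (-5 + 4))**2 = (M - 1)**2 = (-1 + M)**2)
-16884 - (-42*(-92) + w(7, -7)) = -16884 - (-42*(-92) + (-1 + 7)**2) = -16884 - (3864 + 6**2) = -16884 - (3864 + 36) = -16884 - 1*3900 = -16884 - 3900 = -20784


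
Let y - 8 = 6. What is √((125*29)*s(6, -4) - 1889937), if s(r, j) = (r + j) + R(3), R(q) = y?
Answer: I*√1831937 ≈ 1353.5*I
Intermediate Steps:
y = 14 (y = 8 + 6 = 14)
R(q) = 14
s(r, j) = 14 + j + r (s(r, j) = (r + j) + 14 = (j + r) + 14 = 14 + j + r)
√((125*29)*s(6, -4) - 1889937) = √((125*29)*(14 - 4 + 6) - 1889937) = √(3625*16 - 1889937) = √(58000 - 1889937) = √(-1831937) = I*√1831937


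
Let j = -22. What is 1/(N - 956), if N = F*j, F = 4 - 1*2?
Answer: -1/1000 ≈ -0.0010000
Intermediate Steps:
F = 2 (F = 4 - 2 = 2)
N = -44 (N = 2*(-22) = -44)
1/(N - 956) = 1/(-44 - 956) = 1/(-1000) = -1/1000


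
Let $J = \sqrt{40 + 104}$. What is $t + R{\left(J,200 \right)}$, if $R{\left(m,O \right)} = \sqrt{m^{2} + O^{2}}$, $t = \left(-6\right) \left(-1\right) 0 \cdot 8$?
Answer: $4 \sqrt{2509} \approx 200.36$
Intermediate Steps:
$J = 12$ ($J = \sqrt{144} = 12$)
$t = 0$ ($t = 6 \cdot 0 \cdot 8 = 0 \cdot 8 = 0$)
$R{\left(m,O \right)} = \sqrt{O^{2} + m^{2}}$
$t + R{\left(J,200 \right)} = 0 + \sqrt{200^{2} + 12^{2}} = 0 + \sqrt{40000 + 144} = 0 + \sqrt{40144} = 0 + 4 \sqrt{2509} = 4 \sqrt{2509}$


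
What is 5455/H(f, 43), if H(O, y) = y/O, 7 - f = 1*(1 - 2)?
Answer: 43640/43 ≈ 1014.9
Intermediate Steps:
f = 8 (f = 7 - (1 - 2) = 7 - (-1) = 7 - 1*(-1) = 7 + 1 = 8)
5455/H(f, 43) = 5455/((43/8)) = 5455/((43*(⅛))) = 5455/(43/8) = 5455*(8/43) = 43640/43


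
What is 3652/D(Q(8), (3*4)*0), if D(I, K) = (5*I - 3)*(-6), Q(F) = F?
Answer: -1826/111 ≈ -16.450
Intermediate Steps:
D(I, K) = 18 - 30*I (D(I, K) = (-3 + 5*I)*(-6) = 18 - 30*I)
3652/D(Q(8), (3*4)*0) = 3652/(18 - 30*8) = 3652/(18 - 240) = 3652/(-222) = 3652*(-1/222) = -1826/111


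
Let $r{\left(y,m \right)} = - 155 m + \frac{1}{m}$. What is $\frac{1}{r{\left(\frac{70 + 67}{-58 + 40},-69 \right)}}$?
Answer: $\frac{69}{737954} \approx 9.3502 \cdot 10^{-5}$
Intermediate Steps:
$r{\left(y,m \right)} = \frac{1}{m} - 155 m$
$\frac{1}{r{\left(\frac{70 + 67}{-58 + 40},-69 \right)}} = \frac{1}{\frac{1}{-69} - -10695} = \frac{1}{- \frac{1}{69} + 10695} = \frac{1}{\frac{737954}{69}} = \frac{69}{737954}$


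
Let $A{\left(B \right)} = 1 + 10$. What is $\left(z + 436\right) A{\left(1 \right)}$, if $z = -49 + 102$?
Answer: $5379$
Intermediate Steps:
$A{\left(B \right)} = 11$
$z = 53$
$\left(z + 436\right) A{\left(1 \right)} = \left(53 + 436\right) 11 = 489 \cdot 11 = 5379$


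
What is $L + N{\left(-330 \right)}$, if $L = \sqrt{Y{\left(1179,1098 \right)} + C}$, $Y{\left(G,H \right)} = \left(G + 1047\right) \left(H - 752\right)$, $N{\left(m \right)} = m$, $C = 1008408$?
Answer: $-330 + 2 \sqrt{444651} \approx 1003.6$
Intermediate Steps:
$Y{\left(G,H \right)} = \left(-752 + H\right) \left(1047 + G\right)$ ($Y{\left(G,H \right)} = \left(1047 + G\right) \left(-752 + H\right) = \left(-752 + H\right) \left(1047 + G\right)$)
$L = 2 \sqrt{444651}$ ($L = \sqrt{\left(-787344 - 886608 + 1047 \cdot 1098 + 1179 \cdot 1098\right) + 1008408} = \sqrt{\left(-787344 - 886608 + 1149606 + 1294542\right) + 1008408} = \sqrt{770196 + 1008408} = \sqrt{1778604} = 2 \sqrt{444651} \approx 1333.6$)
$L + N{\left(-330 \right)} = 2 \sqrt{444651} - 330 = -330 + 2 \sqrt{444651}$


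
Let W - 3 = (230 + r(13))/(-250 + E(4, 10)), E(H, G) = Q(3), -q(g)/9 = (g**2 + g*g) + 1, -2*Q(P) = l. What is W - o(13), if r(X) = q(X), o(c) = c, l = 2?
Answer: 311/251 ≈ 1.2390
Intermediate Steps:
Q(P) = -1 (Q(P) = -1/2*2 = -1)
q(g) = -9 - 18*g**2 (q(g) = -9*((g**2 + g*g) + 1) = -9*((g**2 + g**2) + 1) = -9*(2*g**2 + 1) = -9*(1 + 2*g**2) = -9 - 18*g**2)
r(X) = -9 - 18*X**2
E(H, G) = -1
W = 3574/251 (W = 3 + (230 + (-9 - 18*13**2))/(-250 - 1) = 3 + (230 + (-9 - 18*169))/(-251) = 3 + (230 + (-9 - 3042))*(-1/251) = 3 + (230 - 3051)*(-1/251) = 3 - 2821*(-1/251) = 3 + 2821/251 = 3574/251 ≈ 14.239)
W - o(13) = 3574/251 - 1*13 = 3574/251 - 13 = 311/251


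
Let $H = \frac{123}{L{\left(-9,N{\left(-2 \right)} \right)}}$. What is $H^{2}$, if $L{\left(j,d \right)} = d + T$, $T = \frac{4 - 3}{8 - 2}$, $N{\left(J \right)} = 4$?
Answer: $\frac{544644}{625} \approx 871.43$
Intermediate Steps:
$T = \frac{1}{6}$ ($T = 1 \cdot \frac{1}{6} = \frac{1}{6} \approx 0.16667$)
$L{\left(j,d \right)} = \frac{1}{6} + d$ ($L{\left(j,d \right)} = d + \frac{1}{6} = \frac{1}{6} + d$)
$H = \frac{738}{25}$ ($H = \frac{123}{\frac{1}{6} + 4} = \frac{123}{\frac{25}{6}} = 123 \cdot \frac{6}{25} = \frac{738}{25} \approx 29.52$)
$H^{2} = \left(\frac{738}{25}\right)^{2} = \frac{544644}{625}$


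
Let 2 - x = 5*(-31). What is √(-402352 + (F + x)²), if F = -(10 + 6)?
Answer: I*√382471 ≈ 618.44*I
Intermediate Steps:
x = 157 (x = 2 - 5*(-31) = 2 - 1*(-155) = 2 + 155 = 157)
F = -16 (F = -1*16 = -16)
√(-402352 + (F + x)²) = √(-402352 + (-16 + 157)²) = √(-402352 + 141²) = √(-402352 + 19881) = √(-382471) = I*√382471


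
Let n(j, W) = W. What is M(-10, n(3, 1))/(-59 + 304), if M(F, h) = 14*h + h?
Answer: 3/49 ≈ 0.061224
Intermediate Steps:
M(F, h) = 15*h
M(-10, n(3, 1))/(-59 + 304) = (15*1)/(-59 + 304) = 15/245 = 15*(1/245) = 3/49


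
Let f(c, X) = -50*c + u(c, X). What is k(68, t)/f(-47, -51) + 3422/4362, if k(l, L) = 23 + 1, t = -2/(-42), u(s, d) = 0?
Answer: 2036597/2562675 ≈ 0.79471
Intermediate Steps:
f(c, X) = -50*c (f(c, X) = -50*c + 0 = -50*c)
t = 1/21 (t = -2*(-1/42) = 1/21 ≈ 0.047619)
k(l, L) = 24
k(68, t)/f(-47, -51) + 3422/4362 = 24/((-50*(-47))) + 3422/4362 = 24/2350 + 3422*(1/4362) = 24*(1/2350) + 1711/2181 = 12/1175 + 1711/2181 = 2036597/2562675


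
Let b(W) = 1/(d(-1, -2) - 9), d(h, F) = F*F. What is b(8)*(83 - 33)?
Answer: -10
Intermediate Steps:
d(h, F) = F**2
b(W) = -1/5 (b(W) = 1/((-2)**2 - 9) = 1/(4 - 9) = 1/(-5) = -1/5)
b(8)*(83 - 33) = -(83 - 33)/5 = -1/5*50 = -10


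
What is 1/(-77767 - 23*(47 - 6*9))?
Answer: -1/77606 ≈ -1.2886e-5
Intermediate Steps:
1/(-77767 - 23*(47 - 6*9)) = 1/(-77767 - 23*(47 - 54)) = 1/(-77767 - 23*(-7)) = 1/(-77767 + 161) = 1/(-77606) = -1/77606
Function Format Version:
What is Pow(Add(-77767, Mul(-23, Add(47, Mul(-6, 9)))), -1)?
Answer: Rational(-1, 77606) ≈ -1.2886e-5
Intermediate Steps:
Pow(Add(-77767, Mul(-23, Add(47, Mul(-6, 9)))), -1) = Pow(Add(-77767, Mul(-23, Add(47, -54))), -1) = Pow(Add(-77767, Mul(-23, -7)), -1) = Pow(Add(-77767, 161), -1) = Pow(-77606, -1) = Rational(-1, 77606)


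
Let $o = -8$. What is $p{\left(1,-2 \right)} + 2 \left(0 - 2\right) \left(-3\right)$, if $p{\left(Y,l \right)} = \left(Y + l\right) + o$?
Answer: $3$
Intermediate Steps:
$p{\left(Y,l \right)} = -8 + Y + l$ ($p{\left(Y,l \right)} = \left(Y + l\right) - 8 = -8 + Y + l$)
$p{\left(1,-2 \right)} + 2 \left(0 - 2\right) \left(-3\right) = \left(-8 + 1 - 2\right) + 2 \left(0 - 2\right) \left(-3\right) = -9 + 2 \left(\left(-2\right) \left(-3\right)\right) = -9 + 2 \cdot 6 = -9 + 12 = 3$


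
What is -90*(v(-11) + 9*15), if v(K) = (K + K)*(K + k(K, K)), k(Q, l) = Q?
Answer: -55710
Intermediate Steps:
v(K) = 4*K² (v(K) = (K + K)*(K + K) = (2*K)*(2*K) = 4*K²)
-90*(v(-11) + 9*15) = -90*(4*(-11)² + 9*15) = -90*(4*121 + 135) = -90*(484 + 135) = -90*619 = -55710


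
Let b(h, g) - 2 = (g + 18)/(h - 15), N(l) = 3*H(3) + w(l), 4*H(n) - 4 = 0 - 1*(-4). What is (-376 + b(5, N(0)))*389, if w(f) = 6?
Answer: -146653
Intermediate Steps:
H(n) = 2 (H(n) = 1 + (0 - 1*(-4))/4 = 1 + (0 + 4)/4 = 1 + (¼)*4 = 1 + 1 = 2)
N(l) = 12 (N(l) = 3*2 + 6 = 6 + 6 = 12)
b(h, g) = 2 + (18 + g)/(-15 + h) (b(h, g) = 2 + (g + 18)/(h - 15) = 2 + (18 + g)/(-15 + h))
(-376 + b(5, N(0)))*389 = (-376 + (-12 + 12 + 2*5)/(-15 + 5))*389 = (-376 + (-12 + 12 + 10)/(-10))*389 = (-376 - ⅒*10)*389 = (-376 - 1)*389 = -377*389 = -146653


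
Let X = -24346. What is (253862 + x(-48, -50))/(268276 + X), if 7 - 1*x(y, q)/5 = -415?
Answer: 42662/40655 ≈ 1.0494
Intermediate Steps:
x(y, q) = 2110 (x(y, q) = 35 - 5*(-415) = 35 + 2075 = 2110)
(253862 + x(-48, -50))/(268276 + X) = (253862 + 2110)/(268276 - 24346) = 255972/243930 = 255972*(1/243930) = 42662/40655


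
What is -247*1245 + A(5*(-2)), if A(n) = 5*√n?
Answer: -307515 + 5*I*√10 ≈ -3.0752e+5 + 15.811*I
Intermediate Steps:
-247*1245 + A(5*(-2)) = -247*1245 + 5*√(5*(-2)) = -307515 + 5*√(-10) = -307515 + 5*(I*√10) = -307515 + 5*I*√10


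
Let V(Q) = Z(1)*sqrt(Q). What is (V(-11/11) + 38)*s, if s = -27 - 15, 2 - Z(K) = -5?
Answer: -1596 - 294*I ≈ -1596.0 - 294.0*I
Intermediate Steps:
Z(K) = 7 (Z(K) = 2 - 1*(-5) = 2 + 5 = 7)
s = -42
V(Q) = 7*sqrt(Q)
(V(-11/11) + 38)*s = (7*sqrt(-11/11) + 38)*(-42) = (7*sqrt(-11*1/11) + 38)*(-42) = (7*sqrt(-1) + 38)*(-42) = (7*I + 38)*(-42) = (38 + 7*I)*(-42) = -1596 - 294*I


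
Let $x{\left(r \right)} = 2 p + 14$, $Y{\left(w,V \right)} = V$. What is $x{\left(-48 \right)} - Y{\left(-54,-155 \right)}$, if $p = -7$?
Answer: $155$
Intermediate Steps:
$x{\left(r \right)} = 0$ ($x{\left(r \right)} = 2 \left(-7\right) + 14 = -14 + 14 = 0$)
$x{\left(-48 \right)} - Y{\left(-54,-155 \right)} = 0 - -155 = 0 + 155 = 155$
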